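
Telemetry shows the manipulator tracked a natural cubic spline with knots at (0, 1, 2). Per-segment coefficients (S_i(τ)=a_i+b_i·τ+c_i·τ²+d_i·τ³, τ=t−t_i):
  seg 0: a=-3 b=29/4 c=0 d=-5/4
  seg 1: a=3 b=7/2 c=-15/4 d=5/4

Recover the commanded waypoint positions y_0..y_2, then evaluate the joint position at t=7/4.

y_0 = S_0(0) = a_0 = -3
y_1 = S_1(0) = a_1 = 3
y_2 = S_1(1) = 4
t_q=7/4 is in segment 1 (τ=3/4); S_1(τ)=1035/256

y_0=-3 y_1=3 y_2=4
S(7/4) = 1035/256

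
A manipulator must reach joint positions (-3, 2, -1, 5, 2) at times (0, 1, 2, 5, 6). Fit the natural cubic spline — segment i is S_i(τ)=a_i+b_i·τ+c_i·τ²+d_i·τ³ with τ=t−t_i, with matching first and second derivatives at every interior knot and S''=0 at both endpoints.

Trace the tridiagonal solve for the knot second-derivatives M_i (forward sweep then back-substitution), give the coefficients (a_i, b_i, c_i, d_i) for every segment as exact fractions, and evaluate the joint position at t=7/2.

  seg 0: a=-3 b=1555/212 c=0 d=-495/212
  seg 1: a=2 b=35/106 c=-1485/212 d=779/212
  seg 2: a=-1 b=-563/212 c=213/53 d=-523/636
  seg 3: a=5 b=-79/106 c=-717/212 d=239/212
S(7/2) = 2177/1696

Δ: Δ0=5, Δ1=-3, Δ2=2, Δ3=-3
row 1: diag=4, rhs=-48; c'=1/4, d'=-12
row 2: denom=8−1·1/4=31/4; d'=(30−1·-12)/(31/4)=168/31
row 3: denom=8−3·12/31=212/31; d'=(-30−3·168/31)/(212/31)=-717/106
back: M3=-717/106
back: M2=168/31−12/31·-717/106=426/53
back: M1=-12−1/4·426/53=-1485/106
M: M0=0, M1=-1485/106, M2=426/53, M3=-717/106, M4=0
seg 0: a=-3, c=M0/2=0, d=(M1−M0)/(6·1)=-495/212, b=Δ0−h0·(2M0+M1)/6=1555/212
seg 1: a=2, c=M1/2=-1485/212, d=(M2−M1)/(6·1)=779/212, b=Δ1−h1·(2M1+M2)/6=35/106
seg 2: a=-1, c=M2/2=213/53, d=(M3−M2)/(6·3)=-523/636, b=Δ2−h2·(2M2+M3)/6=-563/212
seg 3: a=5, c=M3/2=-717/212, d=(M4−M3)/(6·1)=239/212, b=Δ3−h3·(2M3+M4)/6=-79/106
t_q=7/2 → seg 2, τ=3/2; S=-1+-563/212·τ+213/53·τ²+-523/636·τ³=2177/1696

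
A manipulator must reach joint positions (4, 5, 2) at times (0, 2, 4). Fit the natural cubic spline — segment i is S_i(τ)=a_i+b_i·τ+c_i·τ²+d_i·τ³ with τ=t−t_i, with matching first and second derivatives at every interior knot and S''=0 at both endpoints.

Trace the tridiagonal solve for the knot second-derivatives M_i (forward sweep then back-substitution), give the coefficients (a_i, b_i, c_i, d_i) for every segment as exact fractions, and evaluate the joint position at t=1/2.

Δ: Δ0=1/2, Δ1=-3/2
row 1: diag=8, rhs=-12; c'=1/4, d'=-3/2
back: M1=-3/2
M: M0=0, M1=-3/2, M2=0
seg 0: a=4, c=M0/2=0, d=(M1−M0)/(6·2)=-1/8, b=Δ0−h0·(2M0+M1)/6=1
seg 1: a=5, c=M1/2=-3/4, d=(M2−M1)/(6·2)=1/8, b=Δ1−h1·(2M1+M2)/6=-1/2
t_q=1/2 → seg 0, τ=1/2; S=4+1·τ+0·τ²+-1/8·τ³=287/64

  seg 0: a=4 b=1 c=0 d=-1/8
  seg 1: a=5 b=-1/2 c=-3/4 d=1/8
S(1/2) = 287/64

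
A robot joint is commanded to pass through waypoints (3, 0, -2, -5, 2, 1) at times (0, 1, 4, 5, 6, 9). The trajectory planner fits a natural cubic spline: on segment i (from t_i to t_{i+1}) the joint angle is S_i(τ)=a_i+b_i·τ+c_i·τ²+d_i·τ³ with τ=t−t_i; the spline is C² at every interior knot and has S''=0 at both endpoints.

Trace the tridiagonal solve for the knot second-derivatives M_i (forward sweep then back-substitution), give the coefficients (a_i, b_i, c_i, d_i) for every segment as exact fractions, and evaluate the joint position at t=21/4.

Δ: Δ0=-3, Δ1=-2/3, Δ2=-3, Δ3=7, Δ4=-1/3
row 1: diag=8, rhs=14; c'=3/8, d'=7/4
row 2: denom=8−3·3/8=55/8; d'=(-14−3·7/4)/(55/8)=-14/5
row 3: denom=4−1·8/55=212/55; d'=(60−1·-14/5)/(212/55)=1727/106
row 4: denom=8−1·55/212=1641/212; d'=(-44−1·1727/106)/(1641/212)=-12782/1641
back: M4=-12782/1641
back: M3=1727/106−55/212·-12782/1641=30052/1641
back: M2=-14/5−8/55·30052/1641=-8966/1641
back: M1=7/4−3/8·-8966/1641=2078/547
M: M0=0, M1=2078/547, M2=-8966/1641, M3=30052/1641, M4=-12782/1641, M5=0
seg 0: a=3, c=M0/2=0, d=(M1−M0)/(6·1)=1039/1641, b=Δ0−h0·(2M0+M1)/6=-5962/1641
seg 1: a=0, c=M1/2=1039/547, d=(M2−M1)/(6·3)=-7600/14769, b=Δ1−h1·(2M1+M2)/6=-2845/1641
seg 2: a=-2, c=M2/2=-4483/1641, d=(M3−M2)/(6·1)=6503/1641, b=Δ2−h2·(2M2+M3)/6=-6943/1641
seg 3: a=-5, c=M3/2=15026/1641, d=(M4−M3)/(6·1)=-7139/1641, b=Δ3−h3·(2M3+M4)/6=1200/547
seg 4: a=2, c=M4/2=-6391/1641, d=(M5−M4)/(6·3)=6391/14769, b=Δ4−h4·(2M4+M5)/6=12235/1641
t_q=21/4 → seg 3, τ=1/4; S=-5+1200/547·τ+15026/1641·τ²+-7139/1641·τ³=-138185/35008

  seg 0: a=3 b=-5962/1641 c=0 d=1039/1641
  seg 1: a=0 b=-2845/1641 c=1039/547 d=-7600/14769
  seg 2: a=-2 b=-6943/1641 c=-4483/1641 d=6503/1641
  seg 3: a=-5 b=1200/547 c=15026/1641 d=-7139/1641
  seg 4: a=2 b=12235/1641 c=-6391/1641 d=6391/14769
S(21/4) = -138185/35008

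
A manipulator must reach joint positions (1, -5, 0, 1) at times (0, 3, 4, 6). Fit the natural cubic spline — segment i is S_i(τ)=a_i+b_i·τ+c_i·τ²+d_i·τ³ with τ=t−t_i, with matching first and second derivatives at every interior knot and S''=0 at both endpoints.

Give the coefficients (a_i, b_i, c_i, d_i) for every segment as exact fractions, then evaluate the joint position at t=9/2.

  seg 0: a=1 b=-467/94 c=0 d=31/94
  seg 1: a=-5 b=185/47 c=279/94 d=-179/94
  seg 2: a=0 b=391/94 c=-129/47 d=43/94
S(9/2) = 1091/752

Δ: Δ0=-2, Δ1=5, Δ2=1/2
row 1: diag=8, rhs=42; c'=1/8, d'=21/4
row 2: denom=6−1·1/8=47/8; d'=(-27−1·21/4)/(47/8)=-258/47
back: M2=-258/47
back: M1=21/4−1/8·-258/47=279/47
M: M0=0, M1=279/47, M2=-258/47, M3=0
seg 0: a=1, c=M0/2=0, d=(M1−M0)/(6·3)=31/94, b=Δ0−h0·(2M0+M1)/6=-467/94
seg 1: a=-5, c=M1/2=279/94, d=(M2−M1)/(6·1)=-179/94, b=Δ1−h1·(2M1+M2)/6=185/47
seg 2: a=0, c=M2/2=-129/47, d=(M3−M2)/(6·2)=43/94, b=Δ2−h2·(2M2+M3)/6=391/94
t_q=9/2 → seg 2, τ=1/2; S=0+391/94·τ+-129/47·τ²+43/94·τ³=1091/752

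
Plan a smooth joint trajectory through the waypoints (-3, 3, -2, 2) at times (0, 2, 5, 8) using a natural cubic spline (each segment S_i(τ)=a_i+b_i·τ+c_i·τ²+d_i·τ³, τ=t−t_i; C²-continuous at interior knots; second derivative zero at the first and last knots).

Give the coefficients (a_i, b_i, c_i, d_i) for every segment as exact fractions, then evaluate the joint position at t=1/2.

  seg 0: a=-3 b=463/111 c=0 d=-65/222
  seg 1: a=3 b=73/111 c=-65/37 d=109/333
  seg 2: a=-2 b=-116/111 c=44/37 d=-44/333
S(1/2) = -563/592

Δ: Δ0=3, Δ1=-5/3, Δ2=4/3
row 1: diag=10, rhs=-28; c'=3/10, d'=-14/5
row 2: denom=12−3·3/10=111/10; d'=(18−3·-14/5)/(111/10)=88/37
back: M2=88/37
back: M1=-14/5−3/10·88/37=-130/37
M: M0=0, M1=-130/37, M2=88/37, M3=0
seg 0: a=-3, c=M0/2=0, d=(M1−M0)/(6·2)=-65/222, b=Δ0−h0·(2M0+M1)/6=463/111
seg 1: a=3, c=M1/2=-65/37, d=(M2−M1)/(6·3)=109/333, b=Δ1−h1·(2M1+M2)/6=73/111
seg 2: a=-2, c=M2/2=44/37, d=(M3−M2)/(6·3)=-44/333, b=Δ2−h2·(2M2+M3)/6=-116/111
t_q=1/2 → seg 0, τ=1/2; S=-3+463/111·τ+0·τ²+-65/222·τ³=-563/592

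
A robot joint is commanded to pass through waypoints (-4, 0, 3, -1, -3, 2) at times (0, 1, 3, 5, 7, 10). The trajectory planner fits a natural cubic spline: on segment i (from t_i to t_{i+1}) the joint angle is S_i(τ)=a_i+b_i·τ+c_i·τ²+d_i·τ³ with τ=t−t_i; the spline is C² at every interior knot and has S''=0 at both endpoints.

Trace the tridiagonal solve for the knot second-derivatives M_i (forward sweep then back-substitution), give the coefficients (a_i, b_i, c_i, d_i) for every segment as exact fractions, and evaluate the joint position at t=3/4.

Δ: Δ0=4, Δ1=3/2, Δ2=-2, Δ3=-1, Δ4=5/3
row 1: diag=6, rhs=-15; c'=1/3, d'=-5/2
row 2: denom=8−2·1/3=22/3; d'=(-21−2·-5/2)/(22/3)=-24/11
row 3: denom=8−2·3/11=82/11; d'=(6−2·-24/11)/(82/11)=57/41
row 4: denom=10−2·11/41=388/41; d'=(16−2·57/41)/(388/41)=271/194
back: M4=271/194
back: M3=57/41−11/41·271/194=197/194
back: M2=-24/11−3/11·197/194=-477/194
back: M1=-5/2−1/3·-477/194=-163/97
M: M0=0, M1=-163/97, M2=-477/194, M3=197/194, M4=271/194, M5=0
seg 0: a=-4, c=M0/2=0, d=(M1−M0)/(6·1)=-163/582, b=Δ0−h0·(2M0+M1)/6=2491/582
seg 1: a=0, c=M1/2=-163/194, d=(M2−M1)/(6·2)=-151/2328, b=Δ1−h1·(2M1+M2)/6=1001/291
seg 2: a=3, c=M2/2=-477/388, d=(M3−M2)/(6·2)=337/1164, b=Δ2−h2·(2M2+M3)/6=-407/582
seg 3: a=-1, c=M3/2=197/388, d=(M4−M3)/(6·2)=37/1164, b=Δ3−h3·(2M3+M4)/6=-1247/582
seg 4: a=-3, c=M4/2=271/388, d=(M5−M4)/(6·3)=-271/3492, b=Δ4−h4·(2M4+M5)/6=157/582
t_q=3/4 → seg 0, τ=3/4; S=-4+2491/582·τ+0·τ²+-163/582·τ³=-11275/12416

  seg 0: a=-4 b=2491/582 c=0 d=-163/582
  seg 1: a=0 b=1001/291 c=-163/194 d=-151/2328
  seg 2: a=3 b=-407/582 c=-477/388 d=337/1164
  seg 3: a=-1 b=-1247/582 c=197/388 d=37/1164
  seg 4: a=-3 b=157/582 c=271/388 d=-271/3492
S(3/4) = -11275/12416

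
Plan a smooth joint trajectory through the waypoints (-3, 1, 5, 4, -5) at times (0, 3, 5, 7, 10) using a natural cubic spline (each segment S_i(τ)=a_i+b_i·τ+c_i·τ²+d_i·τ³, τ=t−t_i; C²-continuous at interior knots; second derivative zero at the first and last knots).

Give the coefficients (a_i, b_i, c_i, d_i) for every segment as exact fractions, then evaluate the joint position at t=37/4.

Δ: Δ0=4/3, Δ1=2, Δ2=-1/2, Δ3=-3
row 1: diag=10, rhs=4; c'=1/5, d'=2/5
row 2: denom=8−2·1/5=38/5; d'=(-15−2·2/5)/(38/5)=-79/38
row 3: denom=10−2·5/19=180/19; d'=(-15−2·-79/38)/(180/19)=-103/90
back: M3=-103/90
back: M2=-79/38−5/19·-103/90=-16/9
back: M1=2/5−1/5·-16/9=34/45
M: M0=0, M1=34/45, M2=-16/9, M3=-103/90, M4=0
seg 0: a=-3, c=M0/2=0, d=(M1−M0)/(6·3)=17/405, b=Δ0−h0·(2M0+M1)/6=43/45
seg 1: a=1, c=M1/2=17/45, d=(M2−M1)/(6·2)=-19/90, b=Δ1−h1·(2M1+M2)/6=94/45
seg 2: a=5, c=M2/2=-8/9, d=(M3−M2)/(6·2)=19/360, b=Δ2−h2·(2M2+M3)/6=16/15
seg 3: a=4, c=M3/2=-103/180, d=(M4−M3)/(6·3)=103/1620, b=Δ3−h3·(2M3+M4)/6=-167/90
t_q=37/4 → seg 3, τ=9/4; S=4+-167/90·τ+-103/180·τ²+103/1620·τ³=-601/256

  seg 0: a=-3 b=43/45 c=0 d=17/405
  seg 1: a=1 b=94/45 c=17/45 d=-19/90
  seg 2: a=5 b=16/15 c=-8/9 d=19/360
  seg 3: a=4 b=-167/90 c=-103/180 d=103/1620
S(37/4) = -601/256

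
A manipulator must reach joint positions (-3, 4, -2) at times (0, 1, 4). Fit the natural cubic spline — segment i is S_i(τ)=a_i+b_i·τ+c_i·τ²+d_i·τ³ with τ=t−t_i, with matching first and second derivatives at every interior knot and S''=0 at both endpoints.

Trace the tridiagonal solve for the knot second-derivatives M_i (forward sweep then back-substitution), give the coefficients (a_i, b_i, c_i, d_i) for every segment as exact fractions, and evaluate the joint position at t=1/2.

  seg 0: a=-3 b=65/8 c=0 d=-9/8
  seg 1: a=4 b=19/4 c=-27/8 d=3/8
S(1/2) = 59/64

Δ: Δ0=7, Δ1=-2
row 1: diag=8, rhs=-54; c'=3/8, d'=-27/4
back: M1=-27/4
M: M0=0, M1=-27/4, M2=0
seg 0: a=-3, c=M0/2=0, d=(M1−M0)/(6·1)=-9/8, b=Δ0−h0·(2M0+M1)/6=65/8
seg 1: a=4, c=M1/2=-27/8, d=(M2−M1)/(6·3)=3/8, b=Δ1−h1·(2M1+M2)/6=19/4
t_q=1/2 → seg 0, τ=1/2; S=-3+65/8·τ+0·τ²+-9/8·τ³=59/64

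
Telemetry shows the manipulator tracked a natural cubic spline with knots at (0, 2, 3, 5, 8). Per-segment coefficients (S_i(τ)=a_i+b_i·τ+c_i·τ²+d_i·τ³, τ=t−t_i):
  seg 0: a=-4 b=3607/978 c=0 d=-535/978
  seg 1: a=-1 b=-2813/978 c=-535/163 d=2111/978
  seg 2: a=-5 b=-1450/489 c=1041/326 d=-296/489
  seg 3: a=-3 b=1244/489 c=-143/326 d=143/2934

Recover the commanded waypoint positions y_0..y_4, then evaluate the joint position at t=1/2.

y_0 = S_0(0) = a_0 = -4
y_1 = S_1(0) = a_1 = -1
y_2 = S_2(0) = a_2 = -5
y_3 = S_3(0) = a_3 = -3
y_4 = S_3(3) = 2
t_q=1/2 is in segment 0 (τ=1/2); S_0(τ)=-5801/2608

y_0=-4 y_1=-1 y_2=-5 y_3=-3 y_4=2
S(1/2) = -5801/2608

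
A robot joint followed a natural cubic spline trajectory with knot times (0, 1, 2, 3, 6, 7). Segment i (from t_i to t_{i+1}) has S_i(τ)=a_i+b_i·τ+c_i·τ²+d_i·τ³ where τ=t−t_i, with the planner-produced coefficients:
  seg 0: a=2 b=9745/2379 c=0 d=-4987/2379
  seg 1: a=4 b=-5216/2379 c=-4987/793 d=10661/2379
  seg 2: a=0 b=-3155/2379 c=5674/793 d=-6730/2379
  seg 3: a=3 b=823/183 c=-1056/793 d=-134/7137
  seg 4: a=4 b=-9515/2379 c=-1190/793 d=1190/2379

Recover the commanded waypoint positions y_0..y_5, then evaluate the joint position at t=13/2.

y_0=2 y_1=4 y_2=0 y_3=3 y_4=4 y_5=-1
S(13/2) = 5353/3172

y_0 = S_0(0) = a_0 = 2
y_1 = S_1(0) = a_1 = 4
y_2 = S_2(0) = a_2 = 0
y_3 = S_3(0) = a_3 = 3
y_4 = S_4(0) = a_4 = 4
y_5 = S_4(1) = -1
t_q=13/2 is in segment 4 (τ=1/2); S_4(τ)=5353/3172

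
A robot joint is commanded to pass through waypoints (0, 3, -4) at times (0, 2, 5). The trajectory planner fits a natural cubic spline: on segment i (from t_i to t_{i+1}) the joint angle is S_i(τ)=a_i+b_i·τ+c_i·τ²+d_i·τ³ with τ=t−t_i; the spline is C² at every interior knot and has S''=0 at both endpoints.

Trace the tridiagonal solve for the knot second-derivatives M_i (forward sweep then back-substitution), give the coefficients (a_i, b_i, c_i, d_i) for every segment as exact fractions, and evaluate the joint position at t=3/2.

Δ: Δ0=3/2, Δ1=-7/3
row 1: diag=10, rhs=-23; c'=3/10, d'=-23/10
back: M1=-23/10
M: M0=0, M1=-23/10, M2=0
seg 0: a=0, c=M0/2=0, d=(M1−M0)/(6·2)=-23/120, b=Δ0−h0·(2M0+M1)/6=34/15
seg 1: a=3, c=M1/2=-23/20, d=(M2−M1)/(6·3)=23/180, b=Δ1−h1·(2M1+M2)/6=-1/30
t_q=3/2 → seg 0, τ=3/2; S=0+34/15·τ+0·τ²+-23/120·τ³=881/320

  seg 0: a=0 b=34/15 c=0 d=-23/120
  seg 1: a=3 b=-1/30 c=-23/20 d=23/180
S(3/2) = 881/320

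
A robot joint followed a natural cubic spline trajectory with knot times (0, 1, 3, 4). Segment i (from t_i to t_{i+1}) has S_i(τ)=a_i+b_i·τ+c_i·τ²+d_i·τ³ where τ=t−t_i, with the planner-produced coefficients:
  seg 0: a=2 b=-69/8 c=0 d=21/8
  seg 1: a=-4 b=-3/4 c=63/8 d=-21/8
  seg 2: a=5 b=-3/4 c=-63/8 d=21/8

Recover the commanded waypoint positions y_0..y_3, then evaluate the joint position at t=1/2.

y_0=2 y_1=-4 y_2=5 y_3=-1
S(1/2) = -127/64

y_0 = S_0(0) = a_0 = 2
y_1 = S_1(0) = a_1 = -4
y_2 = S_2(0) = a_2 = 5
y_3 = S_2(1) = -1
t_q=1/2 is in segment 0 (τ=1/2); S_0(τ)=-127/64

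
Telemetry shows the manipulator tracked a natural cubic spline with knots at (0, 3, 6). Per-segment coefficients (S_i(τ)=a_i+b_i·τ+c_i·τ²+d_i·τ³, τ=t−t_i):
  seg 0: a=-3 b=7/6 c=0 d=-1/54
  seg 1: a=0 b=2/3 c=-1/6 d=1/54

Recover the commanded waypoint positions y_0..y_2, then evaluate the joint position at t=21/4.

y_0 = S_0(0) = a_0 = -3
y_1 = S_1(0) = a_1 = 0
y_2 = S_1(3) = 1
t_q=21/4 is in segment 1 (τ=9/4); S_1(τ)=111/128

y_0=-3 y_1=0 y_2=1
S(21/4) = 111/128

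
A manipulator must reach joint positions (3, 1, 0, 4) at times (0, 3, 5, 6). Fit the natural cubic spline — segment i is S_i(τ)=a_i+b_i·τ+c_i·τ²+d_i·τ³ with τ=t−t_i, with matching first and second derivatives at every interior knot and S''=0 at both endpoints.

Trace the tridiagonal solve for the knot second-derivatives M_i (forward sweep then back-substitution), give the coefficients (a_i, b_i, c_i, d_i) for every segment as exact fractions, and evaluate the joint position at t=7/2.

Δ: Δ0=-2/3, Δ1=-1/2, Δ2=4
row 1: diag=10, rhs=1; c'=1/5, d'=1/10
row 2: denom=6−2·1/5=28/5; d'=(27−2·1/10)/(28/5)=67/14
back: M2=67/14
back: M1=1/10−1/5·67/14=-6/7
M: M0=0, M1=-6/7, M2=67/14, M3=0
seg 0: a=3, c=M0/2=0, d=(M1−M0)/(6·3)=-1/21, b=Δ0−h0·(2M0+M1)/6=-5/21
seg 1: a=1, c=M1/2=-3/7, d=(M2−M1)/(6·2)=79/168, b=Δ1−h1·(2M1+M2)/6=-32/21
seg 2: a=0, c=M2/2=67/28, d=(M3−M2)/(6·1)=-67/84, b=Δ2−h2·(2M2+M3)/6=101/42
t_q=7/2 → seg 1, τ=1/2; S=1+-32/21·τ+-3/7·τ²+79/168·τ³=85/448

  seg 0: a=3 b=-5/21 c=0 d=-1/21
  seg 1: a=1 b=-32/21 c=-3/7 d=79/168
  seg 2: a=0 b=101/42 c=67/28 d=-67/84
S(7/2) = 85/448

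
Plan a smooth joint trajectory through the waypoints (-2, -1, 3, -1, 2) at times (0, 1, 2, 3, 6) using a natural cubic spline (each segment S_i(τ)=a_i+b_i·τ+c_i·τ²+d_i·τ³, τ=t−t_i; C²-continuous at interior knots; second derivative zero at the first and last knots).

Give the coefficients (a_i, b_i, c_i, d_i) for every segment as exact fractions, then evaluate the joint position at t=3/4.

  seg 0: a=-2 b=-23/58 c=0 d=81/58
  seg 1: a=-1 b=110/29 c=243/58 d=-231/58
  seg 2: a=3 b=13/58 c=-225/29 d=205/58
  seg 3: a=-1 b=-136/29 c=165/58 d=-55/174
S(3/4) = -6341/3712

Δ: Δ0=1, Δ1=4, Δ2=-4, Δ3=1
row 1: diag=4, rhs=18; c'=1/4, d'=9/2
row 2: denom=4−1·1/4=15/4; d'=(-48−1·9/2)/(15/4)=-14
row 3: denom=8−1·4/15=116/15; d'=(30−1·-14)/(116/15)=165/29
back: M3=165/29
back: M2=-14−4/15·165/29=-450/29
back: M1=9/2−1/4·-450/29=243/29
M: M0=0, M1=243/29, M2=-450/29, M3=165/29, M4=0
seg 0: a=-2, c=M0/2=0, d=(M1−M0)/(6·1)=81/58, b=Δ0−h0·(2M0+M1)/6=-23/58
seg 1: a=-1, c=M1/2=243/58, d=(M2−M1)/(6·1)=-231/58, b=Δ1−h1·(2M1+M2)/6=110/29
seg 2: a=3, c=M2/2=-225/29, d=(M3−M2)/(6·1)=205/58, b=Δ2−h2·(2M2+M3)/6=13/58
seg 3: a=-1, c=M3/2=165/58, d=(M4−M3)/(6·3)=-55/174, b=Δ3−h3·(2M3+M4)/6=-136/29
t_q=3/4 → seg 0, τ=3/4; S=-2+-23/58·τ+0·τ²+81/58·τ³=-6341/3712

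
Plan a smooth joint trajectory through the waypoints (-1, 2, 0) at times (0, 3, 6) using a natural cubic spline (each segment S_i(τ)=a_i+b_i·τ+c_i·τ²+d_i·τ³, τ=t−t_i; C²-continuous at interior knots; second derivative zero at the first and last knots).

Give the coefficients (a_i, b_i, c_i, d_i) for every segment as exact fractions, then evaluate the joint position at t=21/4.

  seg 0: a=-1 b=17/12 c=0 d=-5/108
  seg 1: a=2 b=1/6 c=-5/12 d=5/108
S(21/4) = 203/256

Δ: Δ0=1, Δ1=-2/3
row 1: diag=12, rhs=-10; c'=1/4, d'=-5/6
back: M1=-5/6
M: M0=0, M1=-5/6, M2=0
seg 0: a=-1, c=M0/2=0, d=(M1−M0)/(6·3)=-5/108, b=Δ0−h0·(2M0+M1)/6=17/12
seg 1: a=2, c=M1/2=-5/12, d=(M2−M1)/(6·3)=5/108, b=Δ1−h1·(2M1+M2)/6=1/6
t_q=21/4 → seg 1, τ=9/4; S=2+1/6·τ+-5/12·τ²+5/108·τ³=203/256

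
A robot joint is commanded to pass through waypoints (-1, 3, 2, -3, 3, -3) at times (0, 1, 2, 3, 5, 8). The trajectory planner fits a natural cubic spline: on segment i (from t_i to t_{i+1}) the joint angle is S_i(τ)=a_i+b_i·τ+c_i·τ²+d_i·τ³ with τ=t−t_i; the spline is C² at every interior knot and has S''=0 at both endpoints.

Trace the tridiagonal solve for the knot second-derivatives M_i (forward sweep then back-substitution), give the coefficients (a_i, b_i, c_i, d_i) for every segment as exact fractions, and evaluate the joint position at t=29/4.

  seg 0: a=-1 b=989/200 c=0 d=-189/200
  seg 1: a=3 b=211/100 c=-567/200 d=-11/40
  seg 2: a=2 b=-877/200 c=-183/50 d=609/200
  seg 3: a=-3 b=-257/100 c=219/40 d=-269/200
  seg 4: a=3 b=319/100 c=-519/200 d=173/600
S(29/4) = 831/2560

Δ: Δ0=4, Δ1=-1, Δ2=-5, Δ3=3, Δ4=-2
row 1: diag=4, rhs=-30; c'=1/4, d'=-15/2
row 2: denom=4−1·1/4=15/4; d'=(-24−1·-15/2)/(15/4)=-22/5
row 3: denom=6−1·4/15=86/15; d'=(48−1·-22/5)/(86/15)=393/43
row 4: denom=10−2·15/43=400/43; d'=(-30−2·393/43)/(400/43)=-519/100
back: M4=-519/100
back: M3=393/43−15/43·-519/100=219/20
back: M2=-22/5−4/15·219/20=-183/25
back: M1=-15/2−1/4·-183/25=-567/100
M: M0=0, M1=-567/100, M2=-183/25, M3=219/20, M4=-519/100, M5=0
seg 0: a=-1, c=M0/2=0, d=(M1−M0)/(6·1)=-189/200, b=Δ0−h0·(2M0+M1)/6=989/200
seg 1: a=3, c=M1/2=-567/200, d=(M2−M1)/(6·1)=-11/40, b=Δ1−h1·(2M1+M2)/6=211/100
seg 2: a=2, c=M2/2=-183/50, d=(M3−M2)/(6·1)=609/200, b=Δ2−h2·(2M2+M3)/6=-877/200
seg 3: a=-3, c=M3/2=219/40, d=(M4−M3)/(6·2)=-269/200, b=Δ3−h3·(2M3+M4)/6=-257/100
seg 4: a=3, c=M4/2=-519/200, d=(M5−M4)/(6·3)=173/600, b=Δ4−h4·(2M4+M5)/6=319/100
t_q=29/4 → seg 4, τ=9/4; S=3+319/100·τ+-519/200·τ²+173/600·τ³=831/2560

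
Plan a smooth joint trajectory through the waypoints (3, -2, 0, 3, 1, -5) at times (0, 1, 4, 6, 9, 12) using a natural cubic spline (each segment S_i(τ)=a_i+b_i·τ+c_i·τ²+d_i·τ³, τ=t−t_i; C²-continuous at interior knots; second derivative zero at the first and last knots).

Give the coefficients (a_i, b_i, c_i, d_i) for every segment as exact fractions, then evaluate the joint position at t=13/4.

  seg 0: a=3 b=-28729/4998 c=0 d=3739/4998
  seg 1: a=-2 b=-8756/2499 c=3739/1666 d=-1423/4998
  seg 2: a=0 b=11369/4998 c=-265/833 d=-173/4998
  seg 3: a=3 b=419/714 c=-438/833 d=1619/44982
  seg 4: a=1 b=-3989/2499 c=-1009/4998 d=1009/44982
S(13/4) = -188177/106624

Δ: Δ0=-5, Δ1=2/3, Δ2=3/2, Δ3=-2/3, Δ4=-2
row 1: diag=8, rhs=34; c'=3/8, d'=17/4
row 2: denom=10−3·3/8=71/8; d'=(5−3·17/4)/(71/8)=-62/71
row 3: denom=10−2·16/71=678/71; d'=(-13−2·-62/71)/(678/71)=-799/678
row 4: denom=12−3·71/226=2499/226; d'=(-8−3·-799/678)/(2499/226)=-1009/2499
back: M4=-1009/2499
back: M3=-799/678−71/226·-1009/2499=-876/833
back: M2=-62/71−16/71·-876/833=-530/833
back: M1=17/4−3/8·-530/833=3739/833
M: M0=0, M1=3739/833, M2=-530/833, M3=-876/833, M4=-1009/2499, M5=0
seg 0: a=3, c=M0/2=0, d=(M1−M0)/(6·1)=3739/4998, b=Δ0−h0·(2M0+M1)/6=-28729/4998
seg 1: a=-2, c=M1/2=3739/1666, d=(M2−M1)/(6·3)=-1423/4998, b=Δ1−h1·(2M1+M2)/6=-8756/2499
seg 2: a=0, c=M2/2=-265/833, d=(M3−M2)/(6·2)=-173/4998, b=Δ2−h2·(2M2+M3)/6=11369/4998
seg 3: a=3, c=M3/2=-438/833, d=(M4−M3)/(6·3)=1619/44982, b=Δ3−h3·(2M3+M4)/6=419/714
seg 4: a=1, c=M4/2=-1009/4998, d=(M5−M4)/(6·3)=1009/44982, b=Δ4−h4·(2M4+M5)/6=-3989/2499
t_q=13/4 → seg 1, τ=9/4; S=-2+-8756/2499·τ+3739/1666·τ²+-1423/4998·τ³=-188177/106624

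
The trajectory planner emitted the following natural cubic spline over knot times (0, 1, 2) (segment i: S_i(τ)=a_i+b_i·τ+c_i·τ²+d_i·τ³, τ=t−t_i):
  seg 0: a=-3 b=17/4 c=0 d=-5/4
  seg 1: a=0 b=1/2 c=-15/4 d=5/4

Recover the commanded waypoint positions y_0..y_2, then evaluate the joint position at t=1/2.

y_0=-3 y_1=0 y_2=-2
S(1/2) = -33/32

y_0 = S_0(0) = a_0 = -3
y_1 = S_1(0) = a_1 = 0
y_2 = S_1(1) = -2
t_q=1/2 is in segment 0 (τ=1/2); S_0(τ)=-33/32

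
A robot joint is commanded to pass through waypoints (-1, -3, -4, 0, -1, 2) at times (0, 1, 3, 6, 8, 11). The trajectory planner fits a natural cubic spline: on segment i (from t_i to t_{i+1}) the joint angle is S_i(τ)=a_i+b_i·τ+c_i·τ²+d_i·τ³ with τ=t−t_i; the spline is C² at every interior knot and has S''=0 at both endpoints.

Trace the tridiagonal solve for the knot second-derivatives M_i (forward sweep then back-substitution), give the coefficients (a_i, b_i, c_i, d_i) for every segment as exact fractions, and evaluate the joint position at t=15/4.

  seg 0: a=-1 b=-3499/1612 c=0 d=275/1612
  seg 1: a=-3 b=-1337/806 c=825/1612 d=109/3224
  seg 2: a=-4 b=320/403 c=288/403 d=-1940/10881
  seg 3: a=0 b=108/403 c=-1076/1209 d=2447/9672
  seg 4: a=-1 b=-619/2418 c=3037/4836 d=-3037/43524
S(15/4) = -19845/6448

Δ: Δ0=-2, Δ1=-1/2, Δ2=4/3, Δ3=-1/2, Δ4=1
row 1: diag=6, rhs=9; c'=1/3, d'=3/2
row 2: denom=10−2·1/3=28/3; d'=(11−2·3/2)/(28/3)=6/7
row 3: denom=10−3·9/28=253/28; d'=(-11−3·6/7)/(253/28)=-380/253
row 4: denom=10−2·56/253=2418/253; d'=(9−2·-380/253)/(2418/253)=3037/2418
back: M4=3037/2418
back: M3=-380/253−56/253·3037/2418=-2152/1209
back: M2=6/7−9/28·-2152/1209=576/403
back: M1=3/2−1/3·576/403=825/806
M: M0=0, M1=825/806, M2=576/403, M3=-2152/1209, M4=3037/2418, M5=0
seg 0: a=-1, c=M0/2=0, d=(M1−M0)/(6·1)=275/1612, b=Δ0−h0·(2M0+M1)/6=-3499/1612
seg 1: a=-3, c=M1/2=825/1612, d=(M2−M1)/(6·2)=109/3224, b=Δ1−h1·(2M1+M2)/6=-1337/806
seg 2: a=-4, c=M2/2=288/403, d=(M3−M2)/(6·3)=-1940/10881, b=Δ2−h2·(2M2+M3)/6=320/403
seg 3: a=0, c=M3/2=-1076/1209, d=(M4−M3)/(6·2)=2447/9672, b=Δ3−h3·(2M3+M4)/6=108/403
seg 4: a=-1, c=M4/2=3037/4836, d=(M5−M4)/(6·3)=-3037/43524, b=Δ4−h4·(2M4+M5)/6=-619/2418
t_q=15/4 → seg 2, τ=3/4; S=-4+320/403·τ+288/403·τ²+-1940/10881·τ³=-19845/6448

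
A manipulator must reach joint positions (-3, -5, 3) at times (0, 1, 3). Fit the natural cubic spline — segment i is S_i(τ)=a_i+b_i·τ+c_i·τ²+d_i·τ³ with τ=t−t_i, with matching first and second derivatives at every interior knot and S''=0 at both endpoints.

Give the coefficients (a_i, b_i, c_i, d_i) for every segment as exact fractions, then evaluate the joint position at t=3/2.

Δ: Δ0=-2, Δ1=4
row 1: diag=6, rhs=36; c'=1/3, d'=6
back: M1=6
M: M0=0, M1=6, M2=0
seg 0: a=-3, c=M0/2=0, d=(M1−M0)/(6·1)=1, b=Δ0−h0·(2M0+M1)/6=-3
seg 1: a=-5, c=M1/2=3, d=(M2−M1)/(6·2)=-1/2, b=Δ1−h1·(2M1+M2)/6=0
t_q=3/2 → seg 1, τ=1/2; S=-5+0·τ+3·τ²+-1/2·τ³=-69/16

  seg 0: a=-3 b=-3 c=0 d=1
  seg 1: a=-5 b=0 c=3 d=-1/2
S(3/2) = -69/16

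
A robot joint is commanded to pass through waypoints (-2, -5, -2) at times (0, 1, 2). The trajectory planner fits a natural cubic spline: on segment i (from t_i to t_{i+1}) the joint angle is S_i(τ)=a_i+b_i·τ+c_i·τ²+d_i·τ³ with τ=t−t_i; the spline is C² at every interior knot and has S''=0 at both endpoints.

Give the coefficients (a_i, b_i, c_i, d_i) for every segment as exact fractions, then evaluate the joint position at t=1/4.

Δ: Δ0=-3, Δ1=3
row 1: diag=4, rhs=36; c'=1/4, d'=9
back: M1=9
M: M0=0, M1=9, M2=0
seg 0: a=-2, c=M0/2=0, d=(M1−M0)/(6·1)=3/2, b=Δ0−h0·(2M0+M1)/6=-9/2
seg 1: a=-5, c=M1/2=9/2, d=(M2−M1)/(6·1)=-3/2, b=Δ1−h1·(2M1+M2)/6=0
t_q=1/4 → seg 0, τ=1/4; S=-2+-9/2·τ+0·τ²+3/2·τ³=-397/128

  seg 0: a=-2 b=-9/2 c=0 d=3/2
  seg 1: a=-5 b=0 c=9/2 d=-3/2
S(1/4) = -397/128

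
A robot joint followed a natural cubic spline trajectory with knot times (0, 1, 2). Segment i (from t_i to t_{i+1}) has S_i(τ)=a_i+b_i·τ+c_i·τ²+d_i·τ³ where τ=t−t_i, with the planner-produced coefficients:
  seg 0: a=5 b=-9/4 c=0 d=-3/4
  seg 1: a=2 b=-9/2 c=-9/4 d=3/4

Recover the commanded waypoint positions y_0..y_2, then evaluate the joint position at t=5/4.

y_0 = S_0(0) = a_0 = 5
y_1 = S_1(0) = a_1 = 2
y_2 = S_1(1) = -4
t_q=5/4 is in segment 1 (τ=1/4); S_1(τ)=191/256

y_0=5 y_1=2 y_2=-4
S(5/4) = 191/256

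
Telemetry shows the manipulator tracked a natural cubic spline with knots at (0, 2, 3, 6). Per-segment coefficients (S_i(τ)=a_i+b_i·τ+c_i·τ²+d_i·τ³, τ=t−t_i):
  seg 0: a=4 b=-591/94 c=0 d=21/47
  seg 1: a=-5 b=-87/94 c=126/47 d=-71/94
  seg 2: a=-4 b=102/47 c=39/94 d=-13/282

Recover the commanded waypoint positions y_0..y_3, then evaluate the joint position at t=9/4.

y_0 = S_0(0) = a_0 = 4
y_1 = S_1(0) = a_1 = -5
y_2 = S_2(0) = a_2 = -4
y_3 = S_2(3) = 5
t_q=9/4 is in segment 1 (τ=1/4); S_1(τ)=-30535/6016

y_0=4 y_1=-5 y_2=-4 y_3=5
S(9/4) = -30535/6016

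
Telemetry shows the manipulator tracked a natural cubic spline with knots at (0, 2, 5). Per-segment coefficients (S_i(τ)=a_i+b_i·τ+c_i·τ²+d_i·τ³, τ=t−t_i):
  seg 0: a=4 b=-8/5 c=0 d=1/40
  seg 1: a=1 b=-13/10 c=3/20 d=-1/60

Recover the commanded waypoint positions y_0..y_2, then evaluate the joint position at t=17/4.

y_0=4 y_1=1 y_2=-2
S(17/4) = -347/256

y_0 = S_0(0) = a_0 = 4
y_1 = S_1(0) = a_1 = 1
y_2 = S_1(3) = -2
t_q=17/4 is in segment 1 (τ=9/4); S_1(τ)=-347/256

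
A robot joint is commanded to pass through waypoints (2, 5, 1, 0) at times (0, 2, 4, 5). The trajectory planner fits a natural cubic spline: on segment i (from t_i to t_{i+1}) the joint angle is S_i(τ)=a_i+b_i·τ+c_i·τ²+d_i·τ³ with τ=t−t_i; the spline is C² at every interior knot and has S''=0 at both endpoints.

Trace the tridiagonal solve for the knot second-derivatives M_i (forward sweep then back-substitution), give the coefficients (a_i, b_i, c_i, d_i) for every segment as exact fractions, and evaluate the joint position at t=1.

  seg 0: a=2 b=28/11 c=0 d=-23/88
  seg 1: a=5 b=-13/22 c=-69/44 d=19/44
  seg 2: a=1 b=-37/22 c=45/44 d=-15/44
S(1) = 377/88

Δ: Δ0=3/2, Δ1=-2, Δ2=-1
row 1: diag=8, rhs=-21; c'=1/4, d'=-21/8
row 2: denom=6−2·1/4=11/2; d'=(6−2·-21/8)/(11/2)=45/22
back: M2=45/22
back: M1=-21/8−1/4·45/22=-69/22
M: M0=0, M1=-69/22, M2=45/22, M3=0
seg 0: a=2, c=M0/2=0, d=(M1−M0)/(6·2)=-23/88, b=Δ0−h0·(2M0+M1)/6=28/11
seg 1: a=5, c=M1/2=-69/44, d=(M2−M1)/(6·2)=19/44, b=Δ1−h1·(2M1+M2)/6=-13/22
seg 2: a=1, c=M2/2=45/44, d=(M3−M2)/(6·1)=-15/44, b=Δ2−h2·(2M2+M3)/6=-37/22
t_q=1 → seg 0, τ=1; S=2+28/11·τ+0·τ²+-23/88·τ³=377/88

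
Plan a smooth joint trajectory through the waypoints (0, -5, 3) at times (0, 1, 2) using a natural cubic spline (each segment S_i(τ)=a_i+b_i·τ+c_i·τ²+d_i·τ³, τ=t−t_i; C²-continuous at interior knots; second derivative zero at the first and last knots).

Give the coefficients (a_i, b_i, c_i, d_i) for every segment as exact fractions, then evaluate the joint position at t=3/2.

Δ: Δ0=-5, Δ1=8
row 1: diag=4, rhs=78; c'=1/4, d'=39/2
back: M1=39/2
M: M0=0, M1=39/2, M2=0
seg 0: a=0, c=M0/2=0, d=(M1−M0)/(6·1)=13/4, b=Δ0−h0·(2M0+M1)/6=-33/4
seg 1: a=-5, c=M1/2=39/4, d=(M2−M1)/(6·1)=-13/4, b=Δ1−h1·(2M1+M2)/6=3/2
t_q=3/2 → seg 1, τ=1/2; S=-5+3/2·τ+39/4·τ²+-13/4·τ³=-71/32

  seg 0: a=0 b=-33/4 c=0 d=13/4
  seg 1: a=-5 b=3/2 c=39/4 d=-13/4
S(3/2) = -71/32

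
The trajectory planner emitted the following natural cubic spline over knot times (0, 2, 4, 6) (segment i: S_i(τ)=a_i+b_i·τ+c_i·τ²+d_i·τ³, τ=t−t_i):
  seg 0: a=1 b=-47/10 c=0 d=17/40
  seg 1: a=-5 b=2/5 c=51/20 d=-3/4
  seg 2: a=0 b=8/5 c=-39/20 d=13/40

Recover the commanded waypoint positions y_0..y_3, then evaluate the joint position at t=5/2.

y_0=1 y_1=-5 y_2=0 y_3=-2
S(5/2) = -681/160

y_0 = S_0(0) = a_0 = 1
y_1 = S_1(0) = a_1 = -5
y_2 = S_2(0) = a_2 = 0
y_3 = S_2(2) = -2
t_q=5/2 is in segment 1 (τ=1/2); S_1(τ)=-681/160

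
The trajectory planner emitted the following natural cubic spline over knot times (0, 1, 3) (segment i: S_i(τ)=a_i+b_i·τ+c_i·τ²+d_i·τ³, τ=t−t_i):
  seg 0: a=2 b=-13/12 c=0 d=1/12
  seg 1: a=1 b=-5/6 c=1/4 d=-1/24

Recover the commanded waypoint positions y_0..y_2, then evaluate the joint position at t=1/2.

y_0=2 y_1=1 y_2=0
S(1/2) = 47/32

y_0 = S_0(0) = a_0 = 2
y_1 = S_1(0) = a_1 = 1
y_2 = S_1(2) = 0
t_q=1/2 is in segment 0 (τ=1/2); S_0(τ)=47/32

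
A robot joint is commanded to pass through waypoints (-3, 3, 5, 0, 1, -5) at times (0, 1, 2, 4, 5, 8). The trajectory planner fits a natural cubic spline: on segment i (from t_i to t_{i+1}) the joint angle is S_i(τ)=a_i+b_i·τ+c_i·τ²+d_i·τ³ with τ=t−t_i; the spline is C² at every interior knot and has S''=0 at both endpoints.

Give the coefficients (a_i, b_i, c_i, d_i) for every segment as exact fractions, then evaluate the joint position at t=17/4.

  seg 0: a=-3 b=12889/1906 c=0 d=-1453/1906
  seg 1: a=3 b=4265/953 c=-4359/1906 d=-359/1906
  seg 2: a=5 b=-1265/1906 c=-2718/953 d=1843/1906
  seg 3: a=0 b=-893/1906 c=2811/953 d=-2823/1906
  seg 4: a=1 b=941/953 c=-2847/1906 d=949/5718
S(17/4) = 5377/121984

Δ: Δ0=6, Δ1=2, Δ2=-5/2, Δ3=1, Δ4=-2
row 1: diag=4, rhs=-24; c'=1/4, d'=-6
row 2: denom=6−1·1/4=23/4; d'=(-27−1·-6)/(23/4)=-84/23
row 3: denom=6−2·8/23=122/23; d'=(21−2·-84/23)/(122/23)=651/122
row 4: denom=8−1·23/122=953/122; d'=(-18−1·651/122)/(953/122)=-2847/953
back: M4=-2847/953
back: M3=651/122−23/122·-2847/953=5622/953
back: M2=-84/23−8/23·5622/953=-5436/953
back: M1=-6−1/4·-5436/953=-4359/953
M: M0=0, M1=-4359/953, M2=-5436/953, M3=5622/953, M4=-2847/953, M5=0
seg 0: a=-3, c=M0/2=0, d=(M1−M0)/(6·1)=-1453/1906, b=Δ0−h0·(2M0+M1)/6=12889/1906
seg 1: a=3, c=M1/2=-4359/1906, d=(M2−M1)/(6·1)=-359/1906, b=Δ1−h1·(2M1+M2)/6=4265/953
seg 2: a=5, c=M2/2=-2718/953, d=(M3−M2)/(6·2)=1843/1906, b=Δ2−h2·(2M2+M3)/6=-1265/1906
seg 3: a=0, c=M3/2=2811/953, d=(M4−M3)/(6·1)=-2823/1906, b=Δ3−h3·(2M3+M4)/6=-893/1906
seg 4: a=1, c=M4/2=-2847/1906, d=(M5−M4)/(6·3)=949/5718, b=Δ4−h4·(2M4+M5)/6=941/953
t_q=17/4 → seg 3, τ=1/4; S=0+-893/1906·τ+2811/953·τ²+-2823/1906·τ³=5377/121984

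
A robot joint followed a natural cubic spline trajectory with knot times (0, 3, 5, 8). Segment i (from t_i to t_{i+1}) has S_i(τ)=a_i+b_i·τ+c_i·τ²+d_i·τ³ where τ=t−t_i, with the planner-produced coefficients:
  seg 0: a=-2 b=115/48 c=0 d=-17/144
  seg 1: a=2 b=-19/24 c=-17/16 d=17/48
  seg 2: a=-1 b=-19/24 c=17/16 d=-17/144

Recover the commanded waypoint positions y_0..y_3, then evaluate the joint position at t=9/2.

y_0 = S_0(0) = a_0 = -2
y_1 = S_1(0) = a_1 = 2
y_2 = S_2(0) = a_2 = -1
y_3 = S_2(3) = 3
t_q=9/2 is in segment 1 (τ=3/2); S_1(τ)=-49/128

y_0=-2 y_1=2 y_2=-1 y_3=3
S(9/2) = -49/128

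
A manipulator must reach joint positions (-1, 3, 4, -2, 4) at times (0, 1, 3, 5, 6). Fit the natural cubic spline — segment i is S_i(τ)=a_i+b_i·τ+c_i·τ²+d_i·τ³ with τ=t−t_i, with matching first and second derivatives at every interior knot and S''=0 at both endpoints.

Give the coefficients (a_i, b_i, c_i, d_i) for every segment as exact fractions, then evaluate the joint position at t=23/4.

  seg 0: a=-1 b=259/60 c=0 d=-19/60
  seg 1: a=3 b=101/30 c=-19/20 d=-29/120
  seg 2: a=4 b=-10/3 c=-12/5 d=77/60
  seg 3: a=-2 b=37/15 c=53/10 d=-53/30
S(23/4) = 267/128

Δ: Δ0=4, Δ1=1/2, Δ2=-3, Δ3=6
row 1: diag=6, rhs=-21; c'=1/3, d'=-7/2
row 2: denom=8−2·1/3=22/3; d'=(-21−2·-7/2)/(22/3)=-21/11
row 3: denom=6−2·3/11=60/11; d'=(54−2·-21/11)/(60/11)=53/5
back: M3=53/5
back: M2=-21/11−3/11·53/5=-24/5
back: M1=-7/2−1/3·-24/5=-19/10
M: M0=0, M1=-19/10, M2=-24/5, M3=53/5, M4=0
seg 0: a=-1, c=M0/2=0, d=(M1−M0)/(6·1)=-19/60, b=Δ0−h0·(2M0+M1)/6=259/60
seg 1: a=3, c=M1/2=-19/20, d=(M2−M1)/(6·2)=-29/120, b=Δ1−h1·(2M1+M2)/6=101/30
seg 2: a=4, c=M2/2=-12/5, d=(M3−M2)/(6·2)=77/60, b=Δ2−h2·(2M2+M3)/6=-10/3
seg 3: a=-2, c=M3/2=53/10, d=(M4−M3)/(6·1)=-53/30, b=Δ3−h3·(2M3+M4)/6=37/15
t_q=23/4 → seg 3, τ=3/4; S=-2+37/15·τ+53/10·τ²+-53/30·τ³=267/128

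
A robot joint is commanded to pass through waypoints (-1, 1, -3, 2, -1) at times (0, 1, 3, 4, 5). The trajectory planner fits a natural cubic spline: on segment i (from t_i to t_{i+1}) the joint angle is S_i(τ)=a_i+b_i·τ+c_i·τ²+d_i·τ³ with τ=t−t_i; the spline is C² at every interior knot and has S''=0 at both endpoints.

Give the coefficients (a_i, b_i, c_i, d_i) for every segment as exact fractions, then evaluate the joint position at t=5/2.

  seg 0: a=-1 b=204/61 c=0 d=-82/61
  seg 1: a=1 b=-42/61 c=-246/61 d=103/61
  seg 2: a=-3 b=210/61 c=372/61 d=-277/61
  seg 3: a=2 b=123/61 c=-459/61 d=153/61
S(5/2) = -1663/488

Δ: Δ0=2, Δ1=-2, Δ2=5, Δ3=-3
row 1: diag=6, rhs=-24; c'=1/3, d'=-4
row 2: denom=6−2·1/3=16/3; d'=(42−2·-4)/(16/3)=75/8
row 3: denom=4−1·3/16=61/16; d'=(-48−1·75/8)/(61/16)=-918/61
back: M3=-918/61
back: M2=75/8−3/16·-918/61=744/61
back: M1=-4−1/3·744/61=-492/61
M: M0=0, M1=-492/61, M2=744/61, M3=-918/61, M4=0
seg 0: a=-1, c=M0/2=0, d=(M1−M0)/(6·1)=-82/61, b=Δ0−h0·(2M0+M1)/6=204/61
seg 1: a=1, c=M1/2=-246/61, d=(M2−M1)/(6·2)=103/61, b=Δ1−h1·(2M1+M2)/6=-42/61
seg 2: a=-3, c=M2/2=372/61, d=(M3−M2)/(6·1)=-277/61, b=Δ2−h2·(2M2+M3)/6=210/61
seg 3: a=2, c=M3/2=-459/61, d=(M4−M3)/(6·1)=153/61, b=Δ3−h3·(2M3+M4)/6=123/61
t_q=5/2 → seg 1, τ=3/2; S=1+-42/61·τ+-246/61·τ²+103/61·τ³=-1663/488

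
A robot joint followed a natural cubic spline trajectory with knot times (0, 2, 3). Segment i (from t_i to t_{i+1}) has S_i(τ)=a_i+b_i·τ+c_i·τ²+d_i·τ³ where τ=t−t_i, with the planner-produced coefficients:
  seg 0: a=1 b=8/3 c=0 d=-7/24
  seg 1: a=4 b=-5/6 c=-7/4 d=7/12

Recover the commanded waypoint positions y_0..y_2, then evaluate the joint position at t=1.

y_0=1 y_1=4 y_2=2
S(1) = 27/8

y_0 = S_0(0) = a_0 = 1
y_1 = S_1(0) = a_1 = 4
y_2 = S_1(1) = 2
t_q=1 is in segment 0 (τ=1); S_0(τ)=27/8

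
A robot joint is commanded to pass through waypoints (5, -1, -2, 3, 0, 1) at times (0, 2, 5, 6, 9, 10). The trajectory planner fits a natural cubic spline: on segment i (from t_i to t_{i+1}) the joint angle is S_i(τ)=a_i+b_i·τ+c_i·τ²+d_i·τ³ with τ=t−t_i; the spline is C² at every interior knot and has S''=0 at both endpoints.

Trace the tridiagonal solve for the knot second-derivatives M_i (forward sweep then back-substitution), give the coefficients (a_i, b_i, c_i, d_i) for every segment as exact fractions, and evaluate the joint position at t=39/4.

  seg 0: a=5 b=-2339/765 c=0 d=11/765
  seg 1: a=-1 b=-2207/765 c=22/255 d=1754/6885
  seg 2: a=-2 b=203/45 c=364/153 d=-482/255
  seg 3: a=3 b=2753/765 c=-2518/765 d=4036/6885
  seg 4: a=0 b=-247/765 c=506/255 d=-506/765
S(39/4) = 971/1632

Δ: Δ0=-3, Δ1=-1/3, Δ2=5, Δ3=-1, Δ4=1
row 1: diag=10, rhs=16; c'=3/10, d'=8/5
row 2: denom=8−3·3/10=71/10; d'=(32−3·8/5)/(71/10)=272/71
row 3: denom=8−1·10/71=558/71; d'=(-36−1·272/71)/(558/71)=-1414/279
row 4: denom=8−3·71/186=425/62; d'=(12−3·-1414/279)/(425/62)=1012/255
back: M4=1012/255
back: M3=-1414/279−71/186·1012/255=-5036/765
back: M2=272/71−10/71·-5036/765=728/153
back: M1=8/5−3/10·728/153=44/255
M: M0=0, M1=44/255, M2=728/153, M3=-5036/765, M4=1012/255, M5=0
seg 0: a=5, c=M0/2=0, d=(M1−M0)/(6·2)=11/765, b=Δ0−h0·(2M0+M1)/6=-2339/765
seg 1: a=-1, c=M1/2=22/255, d=(M2−M1)/(6·3)=1754/6885, b=Δ1−h1·(2M1+M2)/6=-2207/765
seg 2: a=-2, c=M2/2=364/153, d=(M3−M2)/(6·1)=-482/255, b=Δ2−h2·(2M2+M3)/6=203/45
seg 3: a=3, c=M3/2=-2518/765, d=(M4−M3)/(6·3)=4036/6885, b=Δ3−h3·(2M3+M4)/6=2753/765
seg 4: a=0, c=M4/2=506/255, d=(M5−M4)/(6·1)=-506/765, b=Δ4−h4·(2M4+M5)/6=-247/765
t_q=39/4 → seg 4, τ=3/4; S=0+-247/765·τ+506/255·τ²+-506/765·τ³=971/1632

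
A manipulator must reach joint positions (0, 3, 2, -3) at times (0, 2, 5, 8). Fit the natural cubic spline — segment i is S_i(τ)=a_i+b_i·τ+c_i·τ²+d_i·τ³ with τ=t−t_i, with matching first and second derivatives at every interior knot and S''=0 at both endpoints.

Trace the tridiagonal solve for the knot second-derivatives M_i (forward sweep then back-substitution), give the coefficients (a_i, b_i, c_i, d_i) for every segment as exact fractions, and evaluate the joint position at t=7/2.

  seg 0: a=0 b=135/74 c=0 d=-3/37
  seg 1: a=3 b=63/74 c=-18/37 d=61/1998
  seg 2: a=2 b=-46/37 c=-47/222 d=47/1998
S(7/2) = 1945/592

Δ: Δ0=3/2, Δ1=-1/3, Δ2=-5/3
row 1: diag=10, rhs=-11; c'=3/10, d'=-11/10
row 2: denom=12−3·3/10=111/10; d'=(-8−3·-11/10)/(111/10)=-47/111
back: M2=-47/111
back: M1=-11/10−3/10·-47/111=-36/37
M: M0=0, M1=-36/37, M2=-47/111, M3=0
seg 0: a=0, c=M0/2=0, d=(M1−M0)/(6·2)=-3/37, b=Δ0−h0·(2M0+M1)/6=135/74
seg 1: a=3, c=M1/2=-18/37, d=(M2−M1)/(6·3)=61/1998, b=Δ1−h1·(2M1+M2)/6=63/74
seg 2: a=2, c=M2/2=-47/222, d=(M3−M2)/(6·3)=47/1998, b=Δ2−h2·(2M2+M3)/6=-46/37
t_q=7/2 → seg 1, τ=3/2; S=3+63/74·τ+-18/37·τ²+61/1998·τ³=1945/592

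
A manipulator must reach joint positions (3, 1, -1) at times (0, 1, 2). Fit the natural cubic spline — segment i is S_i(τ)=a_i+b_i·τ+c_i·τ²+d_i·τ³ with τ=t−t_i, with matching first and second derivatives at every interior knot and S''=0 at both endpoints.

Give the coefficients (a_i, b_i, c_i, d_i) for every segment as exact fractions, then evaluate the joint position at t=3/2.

Δ: Δ0=-2, Δ1=-2
row 1: diag=4, rhs=0; c'=1/4, d'=0
back: M1=0
M: M0=0, M1=0, M2=0
seg 0: a=3, c=M0/2=0, d=(M1−M0)/(6·1)=0, b=Δ0−h0·(2M0+M1)/6=-2
seg 1: a=1, c=M1/2=0, d=(M2−M1)/(6·1)=0, b=Δ1−h1·(2M1+M2)/6=-2
t_q=3/2 → seg 1, τ=1/2; S=1+-2·τ+0·τ²+0·τ³=0

  seg 0: a=3 b=-2 c=0 d=0
  seg 1: a=1 b=-2 c=0 d=0
S(3/2) = 0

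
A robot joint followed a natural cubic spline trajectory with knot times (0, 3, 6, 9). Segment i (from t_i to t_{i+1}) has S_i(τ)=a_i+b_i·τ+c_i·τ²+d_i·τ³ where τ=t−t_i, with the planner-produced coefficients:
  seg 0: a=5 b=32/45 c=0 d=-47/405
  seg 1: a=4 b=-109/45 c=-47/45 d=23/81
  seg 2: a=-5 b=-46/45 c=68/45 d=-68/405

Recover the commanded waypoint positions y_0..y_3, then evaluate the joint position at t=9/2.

y_0 = S_0(0) = a_0 = 5
y_1 = S_1(0) = a_1 = 4
y_2 = S_2(0) = a_2 = -5
y_3 = S_2(3) = 1
t_q=9/2 is in segment 1 (τ=3/2); S_1(τ)=-41/40

y_0=5 y_1=4 y_2=-5 y_3=1
S(9/2) = -41/40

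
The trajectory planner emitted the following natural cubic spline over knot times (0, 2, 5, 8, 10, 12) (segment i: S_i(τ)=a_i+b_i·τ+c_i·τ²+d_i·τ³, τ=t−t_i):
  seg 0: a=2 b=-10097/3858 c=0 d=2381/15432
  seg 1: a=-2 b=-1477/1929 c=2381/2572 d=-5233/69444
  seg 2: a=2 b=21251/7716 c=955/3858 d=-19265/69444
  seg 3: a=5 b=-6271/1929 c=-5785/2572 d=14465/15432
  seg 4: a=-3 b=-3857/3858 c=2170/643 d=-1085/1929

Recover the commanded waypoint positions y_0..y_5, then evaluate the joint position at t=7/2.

y_0=2 y_1=-2 y_2=2 y_3=5 y_4=-3 y_5=4
S(7/2) = -27159/20576

y_0 = S_0(0) = a_0 = 2
y_1 = S_1(0) = a_1 = -2
y_2 = S_2(0) = a_2 = 2
y_3 = S_3(0) = a_3 = 5
y_4 = S_4(0) = a_4 = -3
y_5 = S_4(2) = 4
t_q=7/2 is in segment 1 (τ=3/2); S_1(τ)=-27159/20576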